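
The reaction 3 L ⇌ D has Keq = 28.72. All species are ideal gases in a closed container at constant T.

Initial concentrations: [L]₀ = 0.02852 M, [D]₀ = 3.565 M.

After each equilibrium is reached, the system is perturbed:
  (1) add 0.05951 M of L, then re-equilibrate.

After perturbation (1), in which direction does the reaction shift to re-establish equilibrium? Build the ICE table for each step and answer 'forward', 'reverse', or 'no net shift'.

Q₀ = 1.5368e+05 vs Keq = 28.72 ⇒ Q>K, reverse
Step 1:
                    L           D
  Initial     0.02852       3.565
  Change        0.463     -0.1543
  Equil        0.4915       3.411
  solve Keq expr → x = -0.1543; check Q = 28.72
Then add 0.05951 M of L.
Step 2:
                    L           D
  Initial       0.551       3.411
  Change     -0.05857     0.01952
  Equil        0.4925        3.43
  solve Keq expr → x = 0.01952; check Q = 28.72

Direction: forward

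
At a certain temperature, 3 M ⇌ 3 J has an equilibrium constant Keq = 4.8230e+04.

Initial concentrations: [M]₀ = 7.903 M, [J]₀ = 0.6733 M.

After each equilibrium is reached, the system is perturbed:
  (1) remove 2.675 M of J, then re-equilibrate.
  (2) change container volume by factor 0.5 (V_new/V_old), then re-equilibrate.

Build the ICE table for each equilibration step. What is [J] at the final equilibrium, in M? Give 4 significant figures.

Q₀ = 6.1837e-04 vs Keq = 4.8230e+04 ⇒ Q<K, forward
Step 1:
                    M           J
  I             7.903      0.6733
  C            -7.674       7.674
  E            0.2293       8.347
  solve Keq expr → x = 2.558; check Q = 4.8230e+04
Then remove 2.675 M of J.
Step 2:
                    M           J
  I            0.2293       5.672
  C          -0.07152     0.07152
  E            0.1578       5.744
  solve Keq expr → x = 0.02384; check Q = 4.8230e+04
Then change container volume by factor 0.5 (V_new/V_old).
Step 3:
                    M           J
  I            0.3156       11.49
  C                 0           0
  E            0.3156       11.49
  solve Keq expr → x = 0; check Q = 4.8230e+04

[J]_eq = 11.49 M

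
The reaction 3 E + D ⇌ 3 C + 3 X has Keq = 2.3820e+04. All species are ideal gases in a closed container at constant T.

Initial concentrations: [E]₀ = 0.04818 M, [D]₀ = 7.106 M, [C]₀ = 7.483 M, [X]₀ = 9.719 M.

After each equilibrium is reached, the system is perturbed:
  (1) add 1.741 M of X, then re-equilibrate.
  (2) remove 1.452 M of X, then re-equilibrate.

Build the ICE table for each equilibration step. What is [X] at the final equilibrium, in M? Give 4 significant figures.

[X]_eq = 9.015 M

Q₀ = 4.8402e+08 vs Keq = 2.3820e+04 ⇒ Q>K, reverse
Step 1:
                    E           D           C           X
  init        0.04818       7.106       7.483       9.719
  Δ            0.9675      0.3225     -0.9675     -0.9675
  eq            1.016       7.428       6.516       8.752
  solve Keq expr → x = -0.3225; check Q = 2.3820e+04
Then add 1.741 M of X.
Step 2:
                    E           D           C           X
  init          1.016       7.428       6.516       10.49
  Δ            0.1533     0.05111     -0.1533     -0.1533
  eq            1.169        7.48       6.362       10.34
  solve Keq expr → x = -0.05111; check Q = 2.3820e+04
Then remove 1.452 M of X.
Step 3:
                    E           D           C           X
  init          1.169        7.48       6.362       8.887
  Δ           -0.1274    -0.04246      0.1274      0.1274
  eq            1.042       7.437        6.49       9.015
  solve Keq expr → x = 0.04246; check Q = 2.3820e+04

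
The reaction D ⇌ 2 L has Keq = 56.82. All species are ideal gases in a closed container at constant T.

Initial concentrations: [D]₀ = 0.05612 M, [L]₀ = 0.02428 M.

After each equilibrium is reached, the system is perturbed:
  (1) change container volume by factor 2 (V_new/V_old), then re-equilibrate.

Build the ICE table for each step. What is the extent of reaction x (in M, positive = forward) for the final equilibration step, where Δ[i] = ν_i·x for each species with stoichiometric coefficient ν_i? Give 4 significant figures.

x = 8.0837e-05 M

Q₀ = 0.0105 vs Keq = 56.82 ⇒ Q<K, forward
Step 1:
                   D          L
  I          0.05612    0.02428
  C          -0.0558     0.1116
  E       3.2490e-04     0.1359
  solve Keq expr → x = 0.0558; check Q = 56.82
Then change container volume by factor 2 (V_new/V_old).
Step 2:
                   D          L
  I       1.6245e-04    0.06794
  C       -8.0837e-05 1.6167e-04
  E       8.1612e-05     0.0681
  solve Keq expr → x = 8.0837e-05; check Q = 56.82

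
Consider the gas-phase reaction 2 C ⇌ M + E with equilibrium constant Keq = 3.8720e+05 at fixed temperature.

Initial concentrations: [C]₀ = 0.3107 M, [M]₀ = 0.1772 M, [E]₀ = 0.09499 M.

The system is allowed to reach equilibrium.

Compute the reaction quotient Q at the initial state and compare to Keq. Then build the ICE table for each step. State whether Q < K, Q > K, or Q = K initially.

Q₀ = 0.1744; Q < K (proceeds forward)

Q₀ = 0.1744 vs Keq = 3.8720e+05 ⇒ Q<K, forward
Step 1:
                    C           M           E
  init         0.3107      0.1772     0.09499
  Δ           -0.3102      0.1551      0.1551
  eq       4.6331e-04      0.3323      0.2501
  solve Keq expr → x = 0.1551; check Q = 3.8720e+05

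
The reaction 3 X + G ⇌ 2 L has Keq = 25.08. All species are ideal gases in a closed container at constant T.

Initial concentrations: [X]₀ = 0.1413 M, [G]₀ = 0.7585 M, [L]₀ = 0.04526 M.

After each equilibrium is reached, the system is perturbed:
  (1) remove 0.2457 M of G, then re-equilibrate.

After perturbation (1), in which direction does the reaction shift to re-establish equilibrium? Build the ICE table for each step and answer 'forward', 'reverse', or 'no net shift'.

Q₀ = 0.9573 vs Keq = 25.08 ⇒ Q<K, forward
Step 1:
                  X         G         L
  init       0.1413    0.7585   0.04526
  Δ        -0.06582  -0.02194   0.04388
  eq        0.07548    0.7366   0.08914
  solve Keq expr → x = 0.02194; check Q = 25.08
Then remove 0.2457 M of G.
Step 2:
                  X         G         L
  init      0.07548    0.4909   0.08914
  Δ        0.007521  0.002507 -0.005014
  eq        0.08301    0.4934   0.08412
  solve Keq expr → x = -0.002507; check Q = 25.08

Direction: reverse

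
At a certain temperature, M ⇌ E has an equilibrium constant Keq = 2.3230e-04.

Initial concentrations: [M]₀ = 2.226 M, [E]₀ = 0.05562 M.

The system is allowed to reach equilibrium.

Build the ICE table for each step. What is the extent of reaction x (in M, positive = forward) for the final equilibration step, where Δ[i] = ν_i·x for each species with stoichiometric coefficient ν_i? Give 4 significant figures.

x = -0.05509 M

Q₀ = 0.02499 vs Keq = 2.3230e-04 ⇒ Q>K, reverse
Step 1:
                  M         E
  I           2.226   0.05562
  C         0.05509  -0.05509
  E           2.281 5.2990e-04
  solve Keq expr → x = -0.05509; check Q = 2.3230e-04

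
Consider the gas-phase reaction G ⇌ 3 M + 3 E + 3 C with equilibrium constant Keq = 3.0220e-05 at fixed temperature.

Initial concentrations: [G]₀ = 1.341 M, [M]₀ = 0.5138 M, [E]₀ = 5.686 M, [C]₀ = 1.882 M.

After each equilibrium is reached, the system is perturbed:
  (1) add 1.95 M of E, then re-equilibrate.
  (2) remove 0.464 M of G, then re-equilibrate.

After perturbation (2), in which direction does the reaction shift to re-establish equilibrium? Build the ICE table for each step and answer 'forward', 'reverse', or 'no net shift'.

Q₀ = 123.9 vs Keq = 3.0220e-05 ⇒ Q>K, reverse
Step 1:
                  G         M         E         C
  I           1.341    0.5138     5.686     1.882
  C          0.1696   -0.5088   -0.5088   -0.5088
  E           1.511  0.005027     5.177     1.373
  solve Keq expr → x = -0.1696; check Q = 3.0220e-05
Then add 1.95 M of E.
Step 2:
                  G         M         E         C
  I           1.511  0.005027     7.127     1.373
  C       4.5689e-04 -0.001371 -0.001371 -0.001371
  E           1.511  0.003656     7.126     1.372
  solve Keq expr → x = -4.5689e-04; check Q = 3.0220e-05
Then remove 0.464 M of G.
Step 3:
                  G         M         E         C
  I           1.047  0.003656     7.126     1.372
  C       1.3983e-04 -4.1950e-04 -4.1950e-04 -4.1950e-04
  E           1.047  0.003237     7.125     1.371
  solve Keq expr → x = -1.3983e-04; check Q = 3.0220e-05

Direction: reverse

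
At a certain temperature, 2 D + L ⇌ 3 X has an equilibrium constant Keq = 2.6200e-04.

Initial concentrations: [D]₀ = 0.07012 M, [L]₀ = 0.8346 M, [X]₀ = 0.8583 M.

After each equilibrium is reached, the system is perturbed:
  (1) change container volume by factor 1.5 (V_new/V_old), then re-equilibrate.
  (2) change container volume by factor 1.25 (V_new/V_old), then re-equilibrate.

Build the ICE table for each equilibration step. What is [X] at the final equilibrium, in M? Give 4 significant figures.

Q₀ = 154.1 vs Keq = 2.6200e-04 ⇒ Q>K, reverse
Step 1:
                    D           L           X
  init        0.07012      0.8346      0.8583
  Δ            0.5405      0.2702     -0.8107
  eq           0.6106       1.105     0.04761
  solve Keq expr → x = -0.2702; check Q = 2.6200e-04
Then change container volume by factor 1.5 (V_new/V_old).
Step 2:
                    D           L           X
  init         0.4071      0.7366     0.03174
  Δ                 0           0           0
  eq           0.4071      0.7366     0.03174
  solve Keq expr → x = 0; check Q = 2.6200e-04
Then change container volume by factor 1.25 (V_new/V_old).
Step 3:
                    D           L           X
  init         0.3256      0.5892     0.02539
  Δ                 0           0           0
  eq           0.3256      0.5892     0.02539
  solve Keq expr → x = 0; check Q = 2.6200e-04

[X]_eq = 0.02539 M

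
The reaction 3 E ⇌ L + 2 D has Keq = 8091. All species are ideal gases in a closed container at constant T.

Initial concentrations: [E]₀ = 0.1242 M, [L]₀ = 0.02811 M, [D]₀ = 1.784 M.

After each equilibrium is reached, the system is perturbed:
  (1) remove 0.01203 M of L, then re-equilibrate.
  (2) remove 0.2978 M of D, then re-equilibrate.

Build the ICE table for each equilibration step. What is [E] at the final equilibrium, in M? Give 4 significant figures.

Q₀ = 46.7 vs Keq = 8091 ⇒ Q<K, forward
Step 1:
                    E           L           D
  Initial      0.1242     0.02811       1.784
  Change     -0.09488     0.03163     0.06326
  Equil       0.02932     0.05974       1.847
  solve Keq expr → x = 0.03163; check Q = 8091
Then remove 0.01203 M of L.
Step 2:
                    E           L           D
  Initial     0.02932     0.04771       1.847
  Change    -0.001979  6.5975e-04     0.00132
  Equil       0.02734     0.04837       1.849
  solve Keq expr → x = 6.5975e-04; check Q = 8091
Then remove 0.2978 M of D.
Step 3:
                    E           L           D
  Initial     0.02734     0.04837       1.551
  Change    -0.002843  9.4774e-04    0.001895
  Equil       0.02449     0.04932       1.553
  solve Keq expr → x = 9.4774e-04; check Q = 8091

[E]_eq = 0.02449 M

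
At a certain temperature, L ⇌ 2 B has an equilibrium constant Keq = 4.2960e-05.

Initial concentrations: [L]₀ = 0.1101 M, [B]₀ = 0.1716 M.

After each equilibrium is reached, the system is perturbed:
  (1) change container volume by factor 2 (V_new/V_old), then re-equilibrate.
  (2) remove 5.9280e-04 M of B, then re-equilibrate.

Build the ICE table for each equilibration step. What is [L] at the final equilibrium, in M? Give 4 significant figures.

[L]_eq = 0.09663 M

Q₀ = 0.2675 vs Keq = 4.2960e-05 ⇒ Q>K, reverse
Step 1:
                  L         B
  I          0.1101    0.1716
  C         0.08435   -0.1687
  E          0.1945   0.00289
  solve Keq expr → x = -0.08435; check Q = 4.2960e-05
Then change container volume by factor 2 (V_new/V_old).
Step 2:
                  L         B
  I         0.09723  0.001445
  C       -2.9773e-04 5.9547e-04
  E         0.09693  0.002041
  solve Keq expr → x = 2.9773e-04; check Q = 4.2960e-05
Then remove 5.9280e-04 M of B.
Step 3:
                  L         B
  I         0.09693  0.001448
  C       -2.9485e-04 5.8969e-04
  E         0.09663  0.002038
  solve Keq expr → x = 2.9485e-04; check Q = 4.2960e-05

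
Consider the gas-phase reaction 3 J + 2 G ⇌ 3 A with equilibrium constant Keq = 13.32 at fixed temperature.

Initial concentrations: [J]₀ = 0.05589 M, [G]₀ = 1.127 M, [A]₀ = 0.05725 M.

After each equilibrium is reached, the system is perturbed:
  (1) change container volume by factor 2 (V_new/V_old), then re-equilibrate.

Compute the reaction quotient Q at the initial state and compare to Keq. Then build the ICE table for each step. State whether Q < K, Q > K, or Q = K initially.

Q₀ = 0.8462 vs Keq = 13.32 ⇒ Q<K, forward
Step 1:
                  J         G         A
  I         0.05589     1.127   0.05725
  C        -0.02396  -0.01597   0.02396
  E         0.03193     1.111   0.08121
  solve Keq expr → x = 0.007985; check Q = 13.32
Then change container volume by factor 2 (V_new/V_old).
Step 2:
                  J         G         A
  I         0.01597    0.5555    0.0406
  C        0.005714  0.003809 -0.005714
  E         0.02168    0.5593   0.03489
  solve Keq expr → x = -0.001905; check Q = 13.32

Q₀ = 0.8462; Q < K (proceeds forward)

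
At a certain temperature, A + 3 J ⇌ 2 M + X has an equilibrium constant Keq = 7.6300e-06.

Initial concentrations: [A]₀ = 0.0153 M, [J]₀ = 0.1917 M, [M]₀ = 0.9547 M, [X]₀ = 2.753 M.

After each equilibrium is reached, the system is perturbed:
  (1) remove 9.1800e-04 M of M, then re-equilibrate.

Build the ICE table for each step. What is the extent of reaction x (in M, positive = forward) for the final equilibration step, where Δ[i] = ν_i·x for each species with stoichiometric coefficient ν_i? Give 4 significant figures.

Q₀ = 2.3280e+04 vs Keq = 7.6300e-06 ⇒ Q>K, reverse
Step 1:
                   A          J          M          X
  init        0.0153     0.1917     0.9547      2.753
  Δ            0.476      1.428    -0.9521     -0.476
  eq          0.4913       1.62   0.002645      2.277
  solve Keq expr → x = -0.476; check Q = 7.6300e-06
Then remove 9.1800e-04 M of M.
Step 2:
                   A          J          M          X
  init        0.4913       1.62   0.001727      2.277
  Δ       -4.5658e-04   -0.00137 9.1315e-04 4.5658e-04
  eq          0.4909      1.618    0.00264      2.277
  solve Keq expr → x = 4.5658e-04; check Q = 7.6300e-06

x = 4.5658e-04 M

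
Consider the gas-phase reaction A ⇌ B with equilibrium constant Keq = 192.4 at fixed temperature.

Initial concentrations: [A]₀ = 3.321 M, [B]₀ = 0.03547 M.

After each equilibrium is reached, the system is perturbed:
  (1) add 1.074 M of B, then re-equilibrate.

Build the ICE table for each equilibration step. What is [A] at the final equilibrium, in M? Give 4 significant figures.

Q₀ = 0.01068 vs Keq = 192.4 ⇒ Q<K, forward
Step 1:
                  A         B
  Initial     3.321   0.03547
  Change     -3.304     3.304
  Equil     0.01736     3.339
  solve Keq expr → x = 3.304; check Q = 192.4
Then add 1.074 M of B.
Step 2:
                  A         B
  Initial   0.01736     4.413
  Change   0.005553 -0.005553
  Equil     0.02291     4.408
  solve Keq expr → x = -0.005553; check Q = 192.4

[A]_eq = 0.02291 M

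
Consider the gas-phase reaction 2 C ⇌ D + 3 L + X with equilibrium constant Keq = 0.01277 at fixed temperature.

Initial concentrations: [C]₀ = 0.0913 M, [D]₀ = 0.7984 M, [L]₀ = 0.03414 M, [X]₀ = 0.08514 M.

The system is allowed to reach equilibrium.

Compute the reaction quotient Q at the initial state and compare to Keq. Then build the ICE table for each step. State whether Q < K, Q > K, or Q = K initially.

Q₀ = 3.2449e-04; Q < K (proceeds forward)

Q₀ = 3.2449e-04 vs Keq = 0.01277 ⇒ Q<K, forward
Step 1:
                   C          D          L          X
  I           0.0913     0.7984    0.03414    0.08514
  C         -0.03183    0.01591    0.04774    0.01591
  E          0.05947     0.8143    0.08188     0.1011
  solve Keq expr → x = 0.01591; check Q = 0.01277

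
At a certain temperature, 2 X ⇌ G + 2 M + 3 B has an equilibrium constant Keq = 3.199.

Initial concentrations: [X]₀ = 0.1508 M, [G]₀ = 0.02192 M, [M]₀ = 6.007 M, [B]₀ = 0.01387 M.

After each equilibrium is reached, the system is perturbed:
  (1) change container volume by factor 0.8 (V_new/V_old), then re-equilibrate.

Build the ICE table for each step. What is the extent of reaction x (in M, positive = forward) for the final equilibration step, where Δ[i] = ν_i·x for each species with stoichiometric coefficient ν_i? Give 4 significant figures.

Q₀ = 9.2807e-05 vs Keq = 3.199 ⇒ Q<K, forward
Step 1:
                    X           G           M           B
  init         0.1508     0.02192       6.007     0.01387
  Δ          -0.09511     0.04755     0.09511      0.1427
  eq          0.05569     0.06947       6.102      0.1565
  solve Keq expr → x = 0.04755; check Q = 3.199
Then change container volume by factor 0.8 (V_new/V_old).
Step 2:
                    X           G           M           B
  init        0.06961     0.08684       7.628      0.1957
  Δ           0.01574    -0.00787    -0.01574    -0.02361
  eq          0.08535     0.07897       7.612      0.1721
  solve Keq expr → x = -0.00787; check Q = 3.199

x = -0.00787 M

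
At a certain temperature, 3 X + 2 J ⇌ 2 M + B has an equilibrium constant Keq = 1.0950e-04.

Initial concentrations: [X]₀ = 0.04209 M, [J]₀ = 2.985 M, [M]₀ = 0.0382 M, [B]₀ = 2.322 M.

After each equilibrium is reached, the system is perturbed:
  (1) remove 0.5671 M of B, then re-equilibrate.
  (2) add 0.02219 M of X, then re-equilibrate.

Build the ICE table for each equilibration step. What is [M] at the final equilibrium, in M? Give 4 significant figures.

[M]_eq = 9.9870e-04 M

Q₀ = 5.1 vs Keq = 1.0950e-04 ⇒ Q>K, reverse
Step 1:
                   X          J          M          B
  init       0.04209      2.985     0.0382      2.322
  Δ          0.05633    0.03756   -0.03756   -0.01878
  eq         0.09842      3.023 6.4353e-04      2.303
  solve Keq expr → x = -0.01878; check Q = 1.0950e-04
Then remove 0.5671 M of B.
Step 2:
                   X          J          M          B
  init       0.09842      3.023 6.4353e-04      1.736
  Δ       -1.4404e-04 -9.6029e-05 9.6029e-05 4.8015e-05
  eq         0.09828      3.022 7.3956e-04      1.736
  solve Keq expr → x = 4.8015e-05; check Q = 1.0950e-04
Then add 0.02219 M of X.
Step 3:
                   X          J          M          B
  init        0.1205      3.022 7.3956e-04      1.736
  Δ       -3.8871e-04 -2.5914e-04 2.5914e-04 1.2957e-04
  eq          0.1201      3.022 9.9870e-04      1.736
  solve Keq expr → x = 1.2957e-04; check Q = 1.0950e-04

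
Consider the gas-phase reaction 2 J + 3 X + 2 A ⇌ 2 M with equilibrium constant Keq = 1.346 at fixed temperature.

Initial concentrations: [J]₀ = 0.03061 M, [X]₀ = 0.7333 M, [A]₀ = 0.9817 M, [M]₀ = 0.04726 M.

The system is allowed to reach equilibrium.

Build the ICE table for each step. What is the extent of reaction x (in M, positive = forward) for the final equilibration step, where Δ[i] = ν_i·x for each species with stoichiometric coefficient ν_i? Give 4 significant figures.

x = -0.006868 M

Q₀ = 6.273 vs Keq = 1.346 ⇒ Q>K, reverse
Step 1:
                    J           X           A           M
  Initial     0.03061      0.7333      0.9817     0.04726
  Change      0.01374      0.0206     0.01374    -0.01374
  Equil       0.04435      0.7539      0.9954     0.03352
  solve Keq expr → x = -0.006868; check Q = 1.346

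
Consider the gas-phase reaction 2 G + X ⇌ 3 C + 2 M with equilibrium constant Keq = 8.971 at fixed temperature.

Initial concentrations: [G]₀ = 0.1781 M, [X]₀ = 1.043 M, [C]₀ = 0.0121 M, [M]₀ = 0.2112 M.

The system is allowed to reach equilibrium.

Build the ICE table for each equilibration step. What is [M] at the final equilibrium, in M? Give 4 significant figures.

Q₀ = 2.3885e-06 vs Keq = 8.971 ⇒ Q<K, forward
Step 1:
                  G         X         C         M
  I          0.1781     1.043    0.0121    0.2112
  C         -0.1618  -0.08089    0.2427    0.1618
  E         0.01632    0.9621    0.2548     0.373
  solve Keq expr → x = 0.08089; check Q = 8.971

[M]_eq = 0.373 M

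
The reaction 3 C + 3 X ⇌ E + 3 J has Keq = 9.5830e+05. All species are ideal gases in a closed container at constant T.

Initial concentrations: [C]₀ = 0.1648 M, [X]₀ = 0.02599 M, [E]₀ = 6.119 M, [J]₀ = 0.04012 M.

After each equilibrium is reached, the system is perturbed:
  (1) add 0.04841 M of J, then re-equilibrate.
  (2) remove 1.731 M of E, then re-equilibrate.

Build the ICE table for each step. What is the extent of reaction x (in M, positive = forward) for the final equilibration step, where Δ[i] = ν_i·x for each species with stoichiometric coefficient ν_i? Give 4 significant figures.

x = 3.6877e-04 M

Q₀ = 5029 vs Keq = 9.5830e+05 ⇒ Q<K, forward
Step 1:
                  C         X         E         J
  init       0.1648   0.02599     6.119   0.04012
  Δ        -0.01855  -0.01855  0.006182   0.01855
  eq         0.1463  0.007444     6.125   0.05867
  solve Keq expr → x = 0.006182; check Q = 9.5830e+05
Then add 0.04841 M of J.
Step 2:
                  C         X         E         J
  init       0.1463  0.007444     6.125    0.1071
  Δ        0.005066  0.005066 -0.001689 -0.005066
  eq         0.1513   0.01251     6.123     0.102
  solve Keq expr → x = -0.001689; check Q = 9.5830e+05
Then remove 1.731 M of E.
Step 3:
                  C         X         E         J
  init       0.1513   0.01251     4.392     0.102
  Δ       -0.001106 -0.001106 3.6877e-04  0.001106
  eq         0.1502    0.0114     4.393    0.1031
  solve Keq expr → x = 3.6877e-04; check Q = 9.5830e+05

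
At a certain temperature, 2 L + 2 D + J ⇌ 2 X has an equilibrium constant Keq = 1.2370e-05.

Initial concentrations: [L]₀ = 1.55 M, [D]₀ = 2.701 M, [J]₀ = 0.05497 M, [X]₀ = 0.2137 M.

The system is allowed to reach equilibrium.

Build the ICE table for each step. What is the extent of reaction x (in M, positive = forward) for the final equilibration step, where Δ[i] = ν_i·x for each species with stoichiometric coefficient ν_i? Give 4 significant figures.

Q₀ = 0.0474 vs Keq = 1.2370e-05 ⇒ Q>K, reverse
Step 1:
                   L          D          J          X
  I             1.55      2.701    0.05497     0.2137
  C           0.2066     0.2066     0.1033    -0.2066
  E            1.757      2.908     0.1582   0.007146
  solve Keq expr → x = -0.1033; check Q = 1.2370e-05

x = -0.1033 M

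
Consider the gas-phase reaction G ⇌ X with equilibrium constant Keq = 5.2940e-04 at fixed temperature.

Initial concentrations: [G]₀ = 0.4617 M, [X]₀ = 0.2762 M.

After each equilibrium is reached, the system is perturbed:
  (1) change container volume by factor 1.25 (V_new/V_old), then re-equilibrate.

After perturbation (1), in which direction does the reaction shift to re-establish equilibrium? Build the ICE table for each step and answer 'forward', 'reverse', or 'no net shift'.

Q₀ = 0.5982 vs Keq = 5.2940e-04 ⇒ Q>K, reverse
Step 1:
                   G          X
  I           0.4617     0.2762
  C           0.2758    -0.2758
  E           0.7375 3.9044e-04
  solve Keq expr → x = -0.2758; check Q = 5.2940e-04
Then change container volume by factor 1.25 (V_new/V_old).
Step 2:
                   G          X
  I             0.59 3.1235e-04
  C                0          0
  E             0.59 3.1235e-04
  solve Keq expr → x = 0; check Q = 5.2940e-04

Direction: no net shift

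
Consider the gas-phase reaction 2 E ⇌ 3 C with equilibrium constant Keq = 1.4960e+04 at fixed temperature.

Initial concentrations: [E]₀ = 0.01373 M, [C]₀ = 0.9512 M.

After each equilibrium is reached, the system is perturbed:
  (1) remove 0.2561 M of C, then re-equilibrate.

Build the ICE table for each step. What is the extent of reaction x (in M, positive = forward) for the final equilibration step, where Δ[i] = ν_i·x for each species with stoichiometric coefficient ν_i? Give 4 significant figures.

Q₀ = 4565 vs Keq = 1.4960e+04 ⇒ Q<K, forward
Step 1:
                    E           C
  init        0.01373      0.9512
  Δ         -0.006037    0.009055
  eq         0.007693      0.9603
  solve Keq expr → x = 0.003018; check Q = 1.4960e+04
Then remove 0.2561 M of C.
Step 2:
                    E           C
  init       0.007693      0.7042
  Δ         -0.002819    0.004228
  eq         0.004875      0.7084
  solve Keq expr → x = 0.001409; check Q = 1.4960e+04

x = 0.001409 M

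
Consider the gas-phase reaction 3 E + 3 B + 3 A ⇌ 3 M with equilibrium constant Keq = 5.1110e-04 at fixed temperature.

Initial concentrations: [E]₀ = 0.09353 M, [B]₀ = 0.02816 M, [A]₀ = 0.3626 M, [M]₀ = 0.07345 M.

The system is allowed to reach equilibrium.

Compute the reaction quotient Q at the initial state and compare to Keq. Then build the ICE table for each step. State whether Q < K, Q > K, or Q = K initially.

Q₀ = 4.5493e+05; Q > K (proceeds reverse)

Q₀ = 4.5493e+05 vs Keq = 5.1110e-04 ⇒ Q>K, reverse
Step 1:
                    E           B           A           M
  I           0.09353     0.02816      0.3626     0.07345
  C           0.07286     0.07286     0.07286    -0.07286
  E            0.1664       0.101      0.4355  5.8527e-04
  solve Keq expr → x = -0.02429; check Q = 5.1110e-04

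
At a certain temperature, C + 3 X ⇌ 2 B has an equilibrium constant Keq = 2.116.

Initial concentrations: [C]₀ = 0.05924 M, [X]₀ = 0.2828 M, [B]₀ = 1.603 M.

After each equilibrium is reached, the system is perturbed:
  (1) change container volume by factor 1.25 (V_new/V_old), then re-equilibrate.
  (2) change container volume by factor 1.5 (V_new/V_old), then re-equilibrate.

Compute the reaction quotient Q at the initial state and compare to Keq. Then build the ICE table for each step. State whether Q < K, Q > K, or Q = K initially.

Q₀ = 1918 vs Keq = 2.116 ⇒ Q>K, reverse
Step 1:
                  C         X         B
  init      0.05924    0.2828     1.603
  Δ          0.2846    0.8539   -0.5693
  eq         0.3439     1.137     1.034
  solve Keq expr → x = -0.2846; check Q = 2.116
Then change container volume by factor 1.25 (V_new/V_old).
Step 2:
                  C         X         B
  init       0.2751    0.9093     0.827
  Δ         0.02482   0.07446  -0.04964
  eq         0.2999    0.9838    0.7774
  solve Keq expr → x = -0.02482; check Q = 2.116
Then change container volume by factor 1.5 (V_new/V_old).
Step 3:
                  C         X         B
  init       0.1999    0.6559    0.5182
  Δ         0.03156   0.09469  -0.06313
  eq         0.2315    0.7506    0.4551
  solve Keq expr → x = -0.03156; check Q = 2.116

Q₀ = 1918; Q > K (proceeds reverse)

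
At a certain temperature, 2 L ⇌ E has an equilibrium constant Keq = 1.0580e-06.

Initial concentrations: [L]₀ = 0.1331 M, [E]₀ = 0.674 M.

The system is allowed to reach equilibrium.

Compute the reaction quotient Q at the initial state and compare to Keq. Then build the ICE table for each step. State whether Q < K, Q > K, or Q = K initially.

Q₀ = 38.05 vs Keq = 1.0580e-06 ⇒ Q>K, reverse
Step 1:
                   L          E
  Initial     0.1331      0.674
  Change       1.348     -0.674
  Equil        1.481 2.3209e-06
  solve Keq expr → x = -0.674; check Q = 1.0580e-06

Q₀ = 38.05; Q > K (proceeds reverse)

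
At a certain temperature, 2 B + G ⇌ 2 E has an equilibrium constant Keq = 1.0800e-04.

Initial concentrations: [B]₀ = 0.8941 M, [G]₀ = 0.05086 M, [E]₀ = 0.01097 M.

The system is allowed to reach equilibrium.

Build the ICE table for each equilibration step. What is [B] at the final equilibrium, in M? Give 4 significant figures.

Q₀ = 0.00296 vs Keq = 1.0800e-04 ⇒ Q>K, reverse
Step 1:
                  B         G         E
  Initial    0.8941   0.05086   0.01097
  Change   0.008765  0.004382 -0.008765
  Equil      0.9029   0.05524  0.002205
  solve Keq expr → x = -0.004382; check Q = 1.0800e-04

[B]_eq = 0.9029 M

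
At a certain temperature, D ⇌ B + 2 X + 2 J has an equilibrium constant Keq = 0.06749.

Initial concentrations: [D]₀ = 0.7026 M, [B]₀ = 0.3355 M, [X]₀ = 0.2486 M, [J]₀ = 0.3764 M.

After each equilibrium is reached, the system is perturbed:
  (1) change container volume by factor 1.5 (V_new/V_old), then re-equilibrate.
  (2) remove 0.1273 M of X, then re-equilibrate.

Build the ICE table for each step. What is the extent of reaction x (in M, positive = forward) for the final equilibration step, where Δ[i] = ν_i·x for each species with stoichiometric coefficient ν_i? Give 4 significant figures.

Q₀ = 0.004181 vs Keq = 0.06749 ⇒ Q<K, forward
Step 1:
                  D         B         X         J
  Initial    0.7026    0.3355    0.2486    0.3764
  Change    -0.1173    0.1173    0.2347    0.2347
  Equil      0.5853    0.4528    0.4833    0.6111
  solve Keq expr → x = 0.1173; check Q = 0.06749
Then change container volume by factor 1.5 (V_new/V_old).
Step 2:
                  D         B         X         J
  Initial    0.3902    0.3019    0.3222    0.4074
  Change   -0.06558   0.06558    0.1312    0.1312
  Equil      0.3246    0.3675    0.4534    0.5386
  solve Keq expr → x = 0.06558; check Q = 0.06749
Then remove 0.1273 M of X.
Step 3:
                  D         B         X         J
  Initial    0.3246    0.3675    0.3261    0.5386
  Change   -0.02717   0.02717   0.05433   0.05433
  Equil      0.2974    0.3946    0.3804    0.5929
  solve Keq expr → x = 0.02717; check Q = 0.06749

x = 0.02717 M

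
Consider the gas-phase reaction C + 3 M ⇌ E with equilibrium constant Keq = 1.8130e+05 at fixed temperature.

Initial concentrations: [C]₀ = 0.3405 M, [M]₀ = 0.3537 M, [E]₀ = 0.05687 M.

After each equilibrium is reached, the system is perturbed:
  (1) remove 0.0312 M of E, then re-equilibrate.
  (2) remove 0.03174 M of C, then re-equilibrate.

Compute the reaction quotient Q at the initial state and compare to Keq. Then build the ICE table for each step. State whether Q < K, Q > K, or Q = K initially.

Q₀ = 3.775 vs Keq = 1.8130e+05 ⇒ Q<K, forward
Step 1:
                    C           M           E
  Initial      0.3405      0.3537     0.05687
  Change      -0.1126     -0.3377      0.1126
  Equil        0.2279     0.01601      0.1694
  solve Keq expr → x = 0.1126; check Q = 1.8130e+05
Then remove 0.0312 M of E.
Step 2:
                    C           M           E
  Initial      0.2279     0.01601      0.1382
  Change  -3.4329e-04    -0.00103  3.4329e-04
  Equil        0.2276     0.01498      0.1386
  solve Keq expr → x = 3.4329e-04; check Q = 1.8130e+05
Then remove 0.03174 M of C.
Step 3:
                    C           M           E
  Initial      0.1959     0.01498      0.1386
  Change   2.5087e-04  7.5261e-04 -2.5087e-04
  Equil        0.1961     0.01573      0.1383
  solve Keq expr → x = -2.5087e-04; check Q = 1.8130e+05

Q₀ = 3.775; Q < K (proceeds forward)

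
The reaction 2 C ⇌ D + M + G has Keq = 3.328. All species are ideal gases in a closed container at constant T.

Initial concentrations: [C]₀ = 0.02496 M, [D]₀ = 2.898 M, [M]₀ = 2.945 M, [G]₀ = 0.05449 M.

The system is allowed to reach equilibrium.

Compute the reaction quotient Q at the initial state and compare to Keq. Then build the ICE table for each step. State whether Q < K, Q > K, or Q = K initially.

Q₀ = 746.5; Q > K (proceeds reverse)

Q₀ = 746.5 vs Keq = 3.328 ⇒ Q>K, reverse
Step 1:
                    C           D           M           G
  Initial     0.02496       2.898       2.945     0.05449
  Change      0.09699    -0.04849    -0.04849    -0.04849
  Equil        0.1219        2.85       2.897    0.005996
  solve Keq expr → x = -0.04849; check Q = 3.328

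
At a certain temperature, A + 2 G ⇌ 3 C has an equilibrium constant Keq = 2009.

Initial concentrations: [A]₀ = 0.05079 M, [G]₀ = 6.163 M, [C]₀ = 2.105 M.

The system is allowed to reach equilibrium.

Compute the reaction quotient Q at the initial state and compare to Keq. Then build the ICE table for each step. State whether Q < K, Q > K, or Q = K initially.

Q₀ = 4.835 vs Keq = 2009 ⇒ Q<K, forward
Step 1:
                  A         G         C
  init      0.05079     6.163     2.105
  Δ        -0.05063   -0.1013    0.1519
  eq      1.5573e-04     6.062     2.257
  solve Keq expr → x = 0.05063; check Q = 2009

Q₀ = 4.835; Q < K (proceeds forward)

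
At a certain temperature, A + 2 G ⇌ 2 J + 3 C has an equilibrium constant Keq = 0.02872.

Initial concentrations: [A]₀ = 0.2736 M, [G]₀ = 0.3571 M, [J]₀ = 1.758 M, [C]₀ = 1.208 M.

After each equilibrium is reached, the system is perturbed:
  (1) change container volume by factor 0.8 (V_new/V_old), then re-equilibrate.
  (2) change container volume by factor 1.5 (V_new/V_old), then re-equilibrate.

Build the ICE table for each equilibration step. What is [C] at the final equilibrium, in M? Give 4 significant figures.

[C]_eq = 0.2206 M

Q₀ = 156.2 vs Keq = 0.02872 ⇒ Q>K, reverse
Step 1:
                    A           G           J           C
  I            0.2736      0.3571       1.758       1.208
  C            0.3225      0.6451     -0.6451     -0.9676
  E            0.5961       1.002       1.113      0.2404
  solve Keq expr → x = -0.3225; check Q = 0.02872
Then change container volume by factor 0.8 (V_new/V_old).
Step 2:
                    A           G           J           C
  I            0.7452       1.253       1.391      0.3004
  C           0.01139     0.02277    -0.02277    -0.03416
  E            0.7566       1.276       1.368      0.2663
  solve Keq expr → x = -0.01139; check Q = 0.02872
Then change container volume by factor 1.5 (V_new/V_old).
Step 3:
                    A           G           J           C
  I            0.5044      0.8503      0.9122      0.1775
  C          -0.01435     -0.0287      0.0287     0.04305
  E              0.49      0.8216      0.9409      0.2206
  solve Keq expr → x = 0.01435; check Q = 0.02872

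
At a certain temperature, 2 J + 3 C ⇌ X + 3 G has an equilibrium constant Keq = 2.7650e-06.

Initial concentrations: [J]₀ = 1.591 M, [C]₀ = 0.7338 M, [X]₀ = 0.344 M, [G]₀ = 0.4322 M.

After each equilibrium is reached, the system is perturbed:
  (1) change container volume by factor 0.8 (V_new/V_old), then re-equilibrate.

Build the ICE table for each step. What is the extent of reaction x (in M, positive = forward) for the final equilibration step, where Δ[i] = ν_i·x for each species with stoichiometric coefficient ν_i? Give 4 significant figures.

Q₀ = 0.02777 vs Keq = 2.7650e-06 ⇒ Q>K, reverse
Step 1:
                   J          C          X          G
  init         1.591     0.7338      0.344     0.4322
  Δ           0.2615     0.3923    -0.1308    -0.3923
  eq           1.853      1.126     0.2132    0.03991
  solve Keq expr → x = -0.1308; check Q = 2.7650e-06
Then change container volume by factor 0.8 (V_new/V_old).
Step 2:
                   J          C          X          G
  init         2.316      1.408     0.2665    0.04988
  Δ        -0.002398  -0.003597   0.001199   0.003597
  eq           2.313      1.404     0.2677    0.05348
  solve Keq expr → x = 0.001199; check Q = 2.7650e-06

x = 0.001199 M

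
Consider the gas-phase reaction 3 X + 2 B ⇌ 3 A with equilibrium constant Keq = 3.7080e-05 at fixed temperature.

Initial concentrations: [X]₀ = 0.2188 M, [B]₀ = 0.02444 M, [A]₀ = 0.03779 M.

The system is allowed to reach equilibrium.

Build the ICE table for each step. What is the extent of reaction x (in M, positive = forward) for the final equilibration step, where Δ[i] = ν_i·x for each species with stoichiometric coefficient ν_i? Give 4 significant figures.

x = -0.01222 M

Q₀ = 8.626 vs Keq = 3.7080e-05 ⇒ Q>K, reverse
Step 1:
                  X         B         A
  I          0.2188   0.02444   0.03779
  C         0.03665   0.02443  -0.03665
  E          0.2555   0.04887  0.001139
  solve Keq expr → x = -0.01222; check Q = 3.7080e-05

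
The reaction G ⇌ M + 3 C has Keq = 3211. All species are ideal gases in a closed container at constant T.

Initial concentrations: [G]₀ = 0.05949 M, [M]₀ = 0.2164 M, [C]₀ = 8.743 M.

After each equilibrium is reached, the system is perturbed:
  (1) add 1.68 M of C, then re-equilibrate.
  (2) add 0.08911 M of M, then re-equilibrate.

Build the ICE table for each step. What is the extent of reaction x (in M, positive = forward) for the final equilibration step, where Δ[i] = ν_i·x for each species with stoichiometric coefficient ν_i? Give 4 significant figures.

Q₀ = 2431 vs Keq = 3211 ⇒ Q<K, forward
Step 1:
                  G         M         C
  init      0.05949    0.2164     8.743
  Δ        -0.01149   0.01149   0.03448
  eq          0.048    0.2279     8.777
  solve Keq expr → x = 0.01149; check Q = 3211
Then add 1.68 M of C.
Step 2:
                  G         M         C
  init        0.048    0.2279     10.46
  Δ         0.02339  -0.02339  -0.07016
  eq        0.07138    0.2045     10.39
  solve Keq expr → x = -0.02339; check Q = 3211
Then add 0.08911 M of M.
Step 3:
                  G         M         C
  init      0.07138    0.2936     10.39
  Δ         0.02174  -0.02174  -0.06522
  eq        0.09312    0.2719     10.32
  solve Keq expr → x = -0.02174; check Q = 3211

x = -0.02174 M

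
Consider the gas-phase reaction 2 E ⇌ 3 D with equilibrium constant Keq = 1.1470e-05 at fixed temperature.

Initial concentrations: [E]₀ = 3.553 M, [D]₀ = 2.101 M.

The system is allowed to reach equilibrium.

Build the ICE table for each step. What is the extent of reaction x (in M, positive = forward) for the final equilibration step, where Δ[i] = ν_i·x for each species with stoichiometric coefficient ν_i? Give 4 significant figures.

Q₀ = 0.7347 vs Keq = 1.1470e-05 ⇒ Q>K, reverse
Step 1:
                   E          D
  I            3.553      2.101
  C            1.357     -2.036
  E             4.91    0.06515
  solve Keq expr → x = -0.6786; check Q = 1.1470e-05

x = -0.6786 M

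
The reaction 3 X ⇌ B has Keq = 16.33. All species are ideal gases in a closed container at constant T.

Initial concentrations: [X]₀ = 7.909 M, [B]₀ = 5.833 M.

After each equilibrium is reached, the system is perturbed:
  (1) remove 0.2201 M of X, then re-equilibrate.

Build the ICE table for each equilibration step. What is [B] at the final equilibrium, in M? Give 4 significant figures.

Q₀ = 0.01179 vs Keq = 16.33 ⇒ Q<K, forward
Step 1:
                    X           B
  I             7.909       5.833
  C            -7.114       2.371
  E             0.795       8.204
  solve Keq expr → x = 2.371; check Q = 16.33
Then remove 0.2201 M of X.
Step 2:
                    X           B
  I            0.5749       8.204
  C            0.2177    -0.07258
  E            0.7926       8.132
  solve Keq expr → x = -0.07258; check Q = 16.33

[B]_eq = 8.132 M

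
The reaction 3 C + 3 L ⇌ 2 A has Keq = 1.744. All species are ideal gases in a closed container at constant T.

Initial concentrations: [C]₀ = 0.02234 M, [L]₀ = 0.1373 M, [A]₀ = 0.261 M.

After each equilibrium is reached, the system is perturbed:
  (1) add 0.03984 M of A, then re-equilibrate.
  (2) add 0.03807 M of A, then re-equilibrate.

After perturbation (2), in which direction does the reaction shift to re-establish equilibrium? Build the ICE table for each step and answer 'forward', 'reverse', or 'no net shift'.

Q₀ = 2.3606e+06 vs Keq = 1.744 ⇒ Q>K, reverse
Step 1:
                    C           L           A
  Initial     0.02234      0.1373       0.261
  Change       0.2927      0.2927     -0.1951
  Equil        0.3151        0.43     0.06585
  solve Keq expr → x = -0.09757; check Q = 1.744
Then add 0.03984 M of A.
Step 2:
                    C           L           A
  Initial      0.3151        0.43      0.1057
  Change      0.03167     0.03167    -0.02111
  Equil        0.3467      0.4617     0.08458
  solve Keq expr → x = -0.01056; check Q = 1.744
Then add 0.03807 M of A.
Step 3:
                    C           L           A
  Initial      0.3467      0.4617      0.1227
  Change      0.02813     0.02813    -0.01875
  Equil        0.3749      0.4898      0.1039
  solve Keq expr → x = -0.009376; check Q = 1.744

Direction: reverse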